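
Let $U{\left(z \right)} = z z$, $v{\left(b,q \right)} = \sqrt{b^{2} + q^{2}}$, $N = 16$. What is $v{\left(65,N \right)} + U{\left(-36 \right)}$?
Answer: $1296 + \sqrt{4481} \approx 1362.9$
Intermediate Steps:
$U{\left(z \right)} = z^{2}$
$v{\left(65,N \right)} + U{\left(-36 \right)} = \sqrt{65^{2} + 16^{2}} + \left(-36\right)^{2} = \sqrt{4225 + 256} + 1296 = \sqrt{4481} + 1296 = 1296 + \sqrt{4481}$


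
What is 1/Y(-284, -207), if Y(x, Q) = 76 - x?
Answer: 1/360 ≈ 0.0027778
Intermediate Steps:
1/Y(-284, -207) = 1/(76 - 1*(-284)) = 1/(76 + 284) = 1/360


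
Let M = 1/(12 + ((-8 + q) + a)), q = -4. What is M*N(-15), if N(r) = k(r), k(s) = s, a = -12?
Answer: 5/4 ≈ 1.2500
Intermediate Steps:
N(r) = r
M = -1/12 (M = 1/(12 + ((-8 - 4) - 12)) = 1/(12 + (-12 - 12)) = 1/(12 - 24) = 1/(-12) = -1/12 ≈ -0.083333)
M*N(-15) = -1/12*(-15) = 5/4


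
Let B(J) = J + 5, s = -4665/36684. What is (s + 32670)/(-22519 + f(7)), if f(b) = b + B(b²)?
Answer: -399487205/274616424 ≈ -1.4547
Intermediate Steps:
s = -1555/12228 (s = -4665*1/36684 = -1555/12228 ≈ -0.12717)
B(J) = 5 + J
f(b) = 5 + b + b² (f(b) = b + (5 + b²) = 5 + b + b²)
(s + 32670)/(-22519 + f(7)) = (-1555/12228 + 32670)/(-22519 + (5 + 7 + 7²)) = 399487205/(12228*(-22519 + (5 + 7 + 49))) = 399487205/(12228*(-22519 + 61)) = (399487205/12228)/(-22458) = (399487205/12228)*(-1/22458) = -399487205/274616424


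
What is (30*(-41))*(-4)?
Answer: 4920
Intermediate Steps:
(30*(-41))*(-4) = -1230*(-4) = 4920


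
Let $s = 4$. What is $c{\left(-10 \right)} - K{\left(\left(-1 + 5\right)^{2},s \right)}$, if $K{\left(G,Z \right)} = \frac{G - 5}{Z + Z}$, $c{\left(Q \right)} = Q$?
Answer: $- \frac{91}{8} \approx -11.375$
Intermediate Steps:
$K{\left(G,Z \right)} = \frac{-5 + G}{2 Z}$
$c{\left(-10 \right)} - K{\left(\left(-1 + 5\right)^{2},s \right)} = -10 - \frac{-5 + \left(-1 + 5\right)^{2}}{2 \cdot 4} = -10 - \frac{1}{2} \cdot \frac{1}{4} \left(-5 + 4^{2}\right) = -10 - \frac{1}{2} \cdot \frac{1}{4} \left(-5 + 16\right) = -10 - \frac{1}{2} \cdot \frac{1}{4} \cdot 11 = -10 - \frac{11}{8} = - \frac{91}{8}$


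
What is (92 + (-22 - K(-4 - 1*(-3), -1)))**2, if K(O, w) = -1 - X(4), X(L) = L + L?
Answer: 6241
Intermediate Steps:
X(L) = 2*L
K(O, w) = -9 (K(O, w) = -1 - 2*4 = -1 - 1*8 = -1 - 8 = -9)
(92 + (-22 - K(-4 - 1*(-3), -1)))**2 = (92 + (-22 - 1*(-9)))**2 = (92 + (-22 + 9))**2 = (92 - 13)**2 = 79**2 = 6241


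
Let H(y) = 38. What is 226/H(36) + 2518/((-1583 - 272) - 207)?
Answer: 92582/19589 ≈ 4.7262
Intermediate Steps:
226/H(36) + 2518/((-1583 - 272) - 207) = 226/38 + 2518/((-1583 - 272) - 207) = 226*(1/38) + 2518/(-1855 - 207) = 113/19 + 2518/(-2062) = 113/19 + 2518*(-1/2062) = 113/19 - 1259/1031 = 92582/19589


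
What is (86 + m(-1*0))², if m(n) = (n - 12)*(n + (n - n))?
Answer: 7396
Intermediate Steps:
m(n) = n*(-12 + n) (m(n) = (-12 + n)*(n + 0) = (-12 + n)*n = n*(-12 + n))
(86 + m(-1*0))² = (86 + (-1*0)*(-12 - 1*0))² = (86 + 0*(-12 + 0))² = (86 + 0*(-12))² = (86 + 0)² = 86² = 7396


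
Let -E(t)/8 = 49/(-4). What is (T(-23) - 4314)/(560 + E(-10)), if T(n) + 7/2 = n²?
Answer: -7577/1316 ≈ -5.7576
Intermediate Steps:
T(n) = -7/2 + n²
E(t) = 98 (E(t) = -392/(-4) = -392*(-1)/4 = -8*(-49/4) = 98)
(T(-23) - 4314)/(560 + E(-10)) = ((-7/2 + (-23)²) - 4314)/(560 + 98) = ((-7/2 + 529) - 4314)/658 = (1051/2 - 4314)*(1/658) = -7577/2*1/658 = -7577/1316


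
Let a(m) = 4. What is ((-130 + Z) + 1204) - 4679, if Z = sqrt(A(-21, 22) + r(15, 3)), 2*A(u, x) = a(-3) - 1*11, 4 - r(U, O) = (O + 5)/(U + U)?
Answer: -3605 + sqrt(210)/30 ≈ -3604.5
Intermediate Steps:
r(U, O) = 4 - (5 + O)/(2*U) (r(U, O) = 4 - (O + 5)/(U + U) = 4 - (5 + O)/(2*U))
A(u, x) = -7/2 (A(u, x) = (4 - 1*11)/2 = (4 - 11)/2 = (1/2)*(-7) = -7/2)
Z = sqrt(210)/30 (Z = sqrt(-7/2 + (1/2)*(-5 - 1*3 + 8*15)/15) = sqrt(-7/2 + (1/2)*(1/15)*(-5 - 3 + 120)) = sqrt(-7/2 + (1/2)*(1/15)*112) = sqrt(-7/2 + 56/15) = sqrt(7/30) = sqrt(210)/30 ≈ 0.48305)
((-130 + Z) + 1204) - 4679 = ((-130 + sqrt(210)/30) + 1204) - 4679 = (1074 + sqrt(210)/30) - 4679 = -3605 + sqrt(210)/30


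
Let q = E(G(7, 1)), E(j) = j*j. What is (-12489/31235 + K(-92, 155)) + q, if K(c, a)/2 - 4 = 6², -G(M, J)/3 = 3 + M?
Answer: 30597811/31235 ≈ 979.60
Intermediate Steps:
G(M, J) = -9 - 3*M (G(M, J) = -3*(3 + M) = -9 - 3*M)
E(j) = j²
K(c, a) = 80 (K(c, a) = 8 + 2*6² = 8 + 2*36 = 8 + 72 = 80)
q = 900 (q = (-9 - 3*7)² = (-9 - 21)² = (-30)² = 900)
(-12489/31235 + K(-92, 155)) + q = (-12489/31235 + 80) + 900 = 2486311/31235 + 900 = 30597811/31235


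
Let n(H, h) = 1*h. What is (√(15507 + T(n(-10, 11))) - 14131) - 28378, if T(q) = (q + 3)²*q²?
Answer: -42509 + √39223 ≈ -42311.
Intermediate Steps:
n(H, h) = h
T(q) = q²*(3 + q)² (T(q) = (3 + q)²*q² = q²*(3 + q)²)
(√(15507 + T(n(-10, 11))) - 14131) - 28378 = (√(15507 + 11²*(3 + 11)²) - 14131) - 28378 = (√(15507 + 121*14²) - 14131) - 28378 = (√(15507 + 121*196) - 14131) - 28378 = (√(15507 + 23716) - 14131) - 28378 = (√39223 - 14131) - 28378 = (-14131 + √39223) - 28378 = -42509 + √39223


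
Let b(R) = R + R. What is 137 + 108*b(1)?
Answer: 353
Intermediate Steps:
b(R) = 2*R
137 + 108*b(1) = 137 + 108*(2*1) = 137 + 108*2 = 137 + 216 = 353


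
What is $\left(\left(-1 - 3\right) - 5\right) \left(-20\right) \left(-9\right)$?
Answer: $-1620$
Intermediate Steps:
$\left(\left(-1 - 3\right) - 5\right) \left(-20\right) \left(-9\right) = \left(-4 - 5\right) \left(-20\right) \left(-9\right) = \left(-9\right) \left(-20\right) \left(-9\right) = 180 \left(-9\right) = -1620$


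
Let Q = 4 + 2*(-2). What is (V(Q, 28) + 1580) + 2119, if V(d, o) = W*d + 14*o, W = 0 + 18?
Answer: 4091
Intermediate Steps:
W = 18
Q = 0 (Q = 4 - 4 = 0)
V(d, o) = 14*o + 18*d (V(d, o) = 18*d + 14*o = 14*o + 18*d)
(V(Q, 28) + 1580) + 2119 = ((14*28 + 18*0) + 1580) + 2119 = ((392 + 0) + 1580) + 2119 = (392 + 1580) + 2119 = 1972 + 2119 = 4091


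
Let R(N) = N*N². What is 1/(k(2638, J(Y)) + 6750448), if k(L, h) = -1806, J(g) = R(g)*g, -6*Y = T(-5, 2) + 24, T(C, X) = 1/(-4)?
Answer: 1/6748642 ≈ 1.4818e-7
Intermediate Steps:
R(N) = N³
T(C, X) = -¼
Y = -95/24 (Y = -(-¼ + 24)/6 = -⅙*95/4 = -95/24 ≈ -3.9583)
J(g) = g⁴ (J(g) = g³*g = g⁴)
1/(k(2638, J(Y)) + 6750448) = 1/(-1806 + 6750448) = 1/6748642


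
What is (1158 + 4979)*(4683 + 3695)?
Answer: 51415786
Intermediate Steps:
(1158 + 4979)*(4683 + 3695) = 6137*8378 = 51415786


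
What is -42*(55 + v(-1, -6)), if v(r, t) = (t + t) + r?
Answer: -1764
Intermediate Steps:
v(r, t) = r + 2*t (v(r, t) = 2*t + r = r + 2*t)
-42*(55 + v(-1, -6)) = -42*(55 + (-1 + 2*(-6))) = -42*(55 + (-1 - 12)) = -42*(55 - 13) = -42*42 = -1764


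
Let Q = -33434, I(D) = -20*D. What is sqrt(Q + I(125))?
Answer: I*sqrt(35934) ≈ 189.56*I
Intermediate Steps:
sqrt(Q + I(125)) = sqrt(-33434 - 20*125) = sqrt(-33434 - 2500) = sqrt(-35934) = I*sqrt(35934)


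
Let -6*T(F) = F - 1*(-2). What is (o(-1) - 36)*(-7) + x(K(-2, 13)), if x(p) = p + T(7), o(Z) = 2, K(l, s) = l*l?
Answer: 481/2 ≈ 240.50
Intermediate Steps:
K(l, s) = l²
T(F) = -⅓ - F/6 (T(F) = -(F - 1*(-2))/6 = -(F + 2)/6 = -(2 + F)/6 = -⅓ - F/6)
x(p) = -3/2 + p (x(p) = p + (-⅓ - ⅙*7) = p + (-⅓ - 7/6) = p - 3/2 = -3/2 + p)
(o(-1) - 36)*(-7) + x(K(-2, 13)) = (2 - 36)*(-7) + (-3/2 + (-2)²) = -34*(-7) + (-3/2 + 4) = 238 + 5/2 = 481/2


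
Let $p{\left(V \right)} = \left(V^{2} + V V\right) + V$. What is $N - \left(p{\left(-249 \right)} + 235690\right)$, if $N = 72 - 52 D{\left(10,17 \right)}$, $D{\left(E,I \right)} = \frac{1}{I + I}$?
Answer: $- \frac{6109333}{17} \approx -3.5937 \cdot 10^{5}$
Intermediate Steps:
$p{\left(V \right)} = V + 2 V^{2}$ ($p{\left(V \right)} = \left(V^{2} + V^{2}\right) + V = 2 V^{2} + V = V + 2 V^{2}$)
$D{\left(E,I \right)} = \frac{1}{2 I}$
$N = \frac{1198}{17}$ ($N = 72 - 52 \frac{1}{2 \cdot 17} = 72 - 52 \cdot \frac{1}{2} \cdot \frac{1}{17} = 72 - \frac{26}{17} = \frac{1198}{17} \approx 70.471$)
$N - \left(p{\left(-249 \right)} + 235690\right) = \frac{1198}{17} - \left(- 249 \left(1 + 2 \left(-249\right)\right) + 235690\right) = \frac{1198}{17} - \left(- 249 \left(1 - 498\right) + 235690\right) = \frac{1198}{17} - \left(\left(-249\right) \left(-497\right) + 235690\right) = \frac{1198}{17} - \left(123753 + 235690\right) = \frac{1198}{17} - 359443 = - \frac{6109333}{17}$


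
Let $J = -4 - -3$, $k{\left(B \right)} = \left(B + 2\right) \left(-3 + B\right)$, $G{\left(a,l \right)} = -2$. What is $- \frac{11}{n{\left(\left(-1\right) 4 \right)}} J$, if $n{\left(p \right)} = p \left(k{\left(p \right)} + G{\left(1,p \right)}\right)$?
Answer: $- \frac{11}{48} \approx -0.22917$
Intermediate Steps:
$k{\left(B \right)} = \left(-3 + B\right) \left(2 + B\right)$ ($k{\left(B \right)} = \left(2 + B\right) \left(-3 + B\right) = \left(-3 + B\right) \left(2 + B\right)$)
$J = -1$ ($J = -4 + 3 = -1$)
$n{\left(p \right)} = p \left(-8 + p^{2} - p\right)$ ($n{\left(p \right)} = p \left(\left(-6 + p^{2} - p\right) - 2\right) = p \left(-8 + p^{2} - p\right)$)
$- \frac{11}{n{\left(\left(-1\right) 4 \right)}} J = - \frac{11}{\left(-1\right) 4 \left(-8 + \left(\left(-1\right) 4\right)^{2} - \left(-1\right) 4\right)} \left(-1\right) = - \frac{11}{\left(-4\right) \left(-8 + \left(-4\right)^{2} - -4\right)} \left(-1\right) = - \frac{11}{\left(-4\right) \left(-8 + 16 + 4\right)} \left(-1\right) = - \frac{11}{\left(-4\right) 12} \left(-1\right) = - \frac{11}{-48} \left(-1\right) = \left(-11\right) \left(- \frac{1}{48}\right) \left(-1\right) = \frac{11}{48} \left(-1\right) = - \frac{11}{48}$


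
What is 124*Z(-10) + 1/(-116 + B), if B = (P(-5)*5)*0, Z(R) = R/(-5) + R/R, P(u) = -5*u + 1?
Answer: 43151/116 ≈ 371.99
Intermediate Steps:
P(u) = 1 - 5*u
Z(R) = 1 - R/5 (Z(R) = R*(-⅕) + 1 = -R/5 + 1 = 1 - R/5)
B = 0 (B = ((1 - 5*(-5))*5)*0 = ((1 + 25)*5)*0 = (26*5)*0 = 130*0 = 0)
124*Z(-10) + 1/(-116 + B) = 124*(1 - ⅕*(-10)) + 1/(-116 + 0) = 124*(1 + 2) + 1/(-116) = 124*3 - 1/116 = 372 - 1/116 = 43151/116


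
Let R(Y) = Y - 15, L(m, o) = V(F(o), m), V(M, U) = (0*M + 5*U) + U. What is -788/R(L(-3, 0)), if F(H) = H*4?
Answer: 788/33 ≈ 23.879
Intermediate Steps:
F(H) = 4*H
V(M, U) = 6*U (V(M, U) = (0 + 5*U) + U = 5*U + U = 6*U)
L(m, o) = 6*m
R(Y) = -15 + Y
-788/R(L(-3, 0)) = -788/(-15 + 6*(-3)) = -788/(-15 - 18) = -788/(-33) = -788*(-1/33) = 788/33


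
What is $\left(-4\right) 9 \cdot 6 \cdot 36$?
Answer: $-7776$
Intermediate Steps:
$\left(-4\right) 9 \cdot 6 \cdot 36 = \left(-36\right) 6 \cdot 36 = \left(-216\right) 36 = -7776$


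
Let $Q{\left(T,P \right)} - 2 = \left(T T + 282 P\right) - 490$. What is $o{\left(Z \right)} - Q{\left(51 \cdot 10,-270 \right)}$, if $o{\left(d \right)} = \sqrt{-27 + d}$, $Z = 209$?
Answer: $-183472 + \sqrt{182} \approx -1.8346 \cdot 10^{5}$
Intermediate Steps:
$Q{\left(T,P \right)} = -488 + T^{2} + 282 P$ ($Q{\left(T,P \right)} = 2 - \left(490 - 282 P - T T\right) = 2 - \left(490 - T^{2} - 282 P\right) = 2 + \left(-490 + T^{2} + 282 P\right) = -488 + T^{2} + 282 P$)
$o{\left(Z \right)} - Q{\left(51 \cdot 10,-270 \right)} = \sqrt{-27 + 209} - \left(-488 + \left(51 \cdot 10\right)^{2} + 282 \left(-270\right)\right) = \sqrt{182} - \left(-488 + 510^{2} - 76140\right) = \sqrt{182} - \left(-488 + 260100 - 76140\right) = \sqrt{182} - 183472 = -183472 + \sqrt{182}$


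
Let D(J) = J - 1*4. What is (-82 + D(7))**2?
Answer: 6241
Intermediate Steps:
D(J) = -4 + J (D(J) = J - 4 = -4 + J)
(-82 + D(7))**2 = (-82 + (-4 + 7))**2 = (-82 + 3)**2 = (-79)**2 = 6241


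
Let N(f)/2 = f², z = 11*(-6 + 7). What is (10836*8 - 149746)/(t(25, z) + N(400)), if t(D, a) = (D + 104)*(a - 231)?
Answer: -31529/145810 ≈ -0.21623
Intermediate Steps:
z = 11 (z = 11*1 = 11)
t(D, a) = (-231 + a)*(104 + D) (t(D, a) = (104 + D)*(-231 + a) = (-231 + a)*(104 + D))
N(f) = 2*f²
(10836*8 - 149746)/(t(25, z) + N(400)) = (10836*8 - 149746)/((-24024 - 231*25 + 104*11 + 25*11) + 2*400²) = (86688 - 149746)/((-24024 - 5775 + 1144 + 275) + 2*160000) = -63058/(-28380 + 320000) = -63058/291620 = -63058*1/291620 = -31529/145810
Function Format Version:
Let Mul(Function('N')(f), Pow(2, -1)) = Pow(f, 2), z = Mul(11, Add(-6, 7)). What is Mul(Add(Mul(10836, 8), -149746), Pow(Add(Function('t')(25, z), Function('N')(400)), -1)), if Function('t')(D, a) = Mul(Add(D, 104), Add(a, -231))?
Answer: Rational(-31529, 145810) ≈ -0.21623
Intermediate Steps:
z = 11 (z = Mul(11, 1) = 11)
Function('t')(D, a) = Mul(Add(-231, a), Add(104, D)) (Function('t')(D, a) = Mul(Add(104, D), Add(-231, a)) = Mul(Add(-231, a), Add(104, D)))
Function('N')(f) = Mul(2, Pow(f, 2))
Mul(Add(Mul(10836, 8), -149746), Pow(Add(Function('t')(25, z), Function('N')(400)), -1)) = Mul(Add(Mul(10836, 8), -149746), Pow(Add(Add(-24024, Mul(-231, 25), Mul(104, 11), Mul(25, 11)), Mul(2, Pow(400, 2))), -1)) = Mul(Add(86688, -149746), Pow(Add(Add(-24024, -5775, 1144, 275), Mul(2, 160000)), -1)) = Mul(-63058, Pow(Add(-28380, 320000), -1)) = Mul(-63058, Pow(291620, -1)) = Mul(-63058, Rational(1, 291620)) = Rational(-31529, 145810)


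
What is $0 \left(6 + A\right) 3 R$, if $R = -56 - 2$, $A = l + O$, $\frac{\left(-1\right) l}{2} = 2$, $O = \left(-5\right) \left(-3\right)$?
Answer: $0$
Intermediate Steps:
$O = 15$
$l = -4$ ($l = \left(-2\right) 2 = -4$)
$A = 11$ ($A = -4 + 15 = 11$)
$R = -58$ ($R = -56 - 2 = -58$)
$0 \left(6 + A\right) 3 R = 0 \left(6 + 11\right) 3 \left(-58\right) = 0 \cdot 17 \cdot 3 \left(-58\right) = 0 \cdot 3 \left(-58\right) = 0 \left(-58\right) = 0$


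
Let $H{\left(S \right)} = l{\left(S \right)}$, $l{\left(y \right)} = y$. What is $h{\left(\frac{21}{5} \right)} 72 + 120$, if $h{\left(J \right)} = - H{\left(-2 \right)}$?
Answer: $264$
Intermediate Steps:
$H{\left(S \right)} = S$
$h{\left(J \right)} = 2$ ($h{\left(J \right)} = \left(-1\right) \left(-2\right) = 2$)
$h{\left(\frac{21}{5} \right)} 72 + 120 = 2 \cdot 72 + 120 = 144 + 120 = 264$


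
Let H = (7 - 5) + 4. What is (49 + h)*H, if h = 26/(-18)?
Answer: 856/3 ≈ 285.33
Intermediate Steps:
h = -13/9 (h = 26*(-1/18) = -13/9 ≈ -1.4444)
H = 6 (H = 2 + 4 = 6)
(49 + h)*H = (49 - 13/9)*6 = (428/9)*6 = 856/3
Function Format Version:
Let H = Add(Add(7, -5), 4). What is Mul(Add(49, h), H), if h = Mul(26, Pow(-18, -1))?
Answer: Rational(856, 3) ≈ 285.33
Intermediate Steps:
h = Rational(-13, 9) (h = Mul(26, Rational(-1, 18)) = Rational(-13, 9) ≈ -1.4444)
H = 6 (H = Add(2, 4) = 6)
Mul(Add(49, h), H) = Mul(Add(49, Rational(-13, 9)), 6) = Mul(Rational(428, 9), 6) = Rational(856, 3)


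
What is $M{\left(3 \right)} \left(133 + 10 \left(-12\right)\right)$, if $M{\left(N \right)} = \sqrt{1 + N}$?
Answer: $26$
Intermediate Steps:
$M{\left(3 \right)} \left(133 + 10 \left(-12\right)\right) = \sqrt{1 + 3} \left(133 + 10 \left(-12\right)\right) = \sqrt{4} \left(133 - 120\right) = 2 \cdot 13 = 26$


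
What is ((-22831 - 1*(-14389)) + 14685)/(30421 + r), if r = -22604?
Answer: 6243/7817 ≈ 0.79864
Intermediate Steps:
((-22831 - 1*(-14389)) + 14685)/(30421 + r) = ((-22831 - 1*(-14389)) + 14685)/(30421 - 22604) = ((-22831 + 14389) + 14685)/7817 = (-8442 + 14685)*(1/7817) = 6243*(1/7817) = 6243/7817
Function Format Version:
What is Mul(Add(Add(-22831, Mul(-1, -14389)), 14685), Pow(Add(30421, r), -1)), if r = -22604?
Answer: Rational(6243, 7817) ≈ 0.79864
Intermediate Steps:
Mul(Add(Add(-22831, Mul(-1, -14389)), 14685), Pow(Add(30421, r), -1)) = Mul(Add(Add(-22831, Mul(-1, -14389)), 14685), Pow(Add(30421, -22604), -1)) = Mul(Add(Add(-22831, 14389), 14685), Pow(7817, -1)) = Mul(Add(-8442, 14685), Rational(1, 7817)) = Mul(6243, Rational(1, 7817)) = Rational(6243, 7817)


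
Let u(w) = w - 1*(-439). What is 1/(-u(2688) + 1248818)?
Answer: 1/1245691 ≈ 8.0277e-7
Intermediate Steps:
u(w) = 439 + w (u(w) = w + 439 = 439 + w)
1/(-u(2688) + 1248818) = 1/(-(439 + 2688) + 1248818) = 1/(-1*3127 + 1248818) = 1/(-3127 + 1248818) = 1/1245691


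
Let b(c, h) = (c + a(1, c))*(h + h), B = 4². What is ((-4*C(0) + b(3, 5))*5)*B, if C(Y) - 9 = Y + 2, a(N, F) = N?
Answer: -320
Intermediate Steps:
C(Y) = 11 + Y (C(Y) = 9 + (Y + 2) = 9 + (2 + Y) = 11 + Y)
B = 16
b(c, h) = 2*h*(1 + c) (b(c, h) = (c + 1)*(h + h) = (1 + c)*(2*h) = 2*h*(1 + c))
((-4*C(0) + b(3, 5))*5)*B = ((-4*(11 + 0) + 2*5*(1 + 3))*5)*16 = ((-4*11 + 2*5*4)*5)*16 = ((-44 + 40)*5)*16 = -4*5*16 = -20*16 = -320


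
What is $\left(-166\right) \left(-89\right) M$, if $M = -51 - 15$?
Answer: $-975084$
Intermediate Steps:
$M = -66$
$\left(-166\right) \left(-89\right) M = \left(-166\right) \left(-89\right) \left(-66\right) = 14774 \left(-66\right) = -975084$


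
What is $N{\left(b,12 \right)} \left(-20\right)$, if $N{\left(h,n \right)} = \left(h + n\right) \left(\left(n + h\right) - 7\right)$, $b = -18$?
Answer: $-1560$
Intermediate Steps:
$N{\left(h,n \right)} = \left(h + n\right) \left(-7 + h + n\right)$ ($N{\left(h,n \right)} = \left(h + n\right) \left(\left(h + n\right) - 7\right) = \left(h + n\right) \left(-7 + h + n\right)$)
$N{\left(b,12 \right)} \left(-20\right) = \left(\left(-18\right)^{2} + 12^{2} - -126 - 84 + 2 \left(-18\right) 12\right) \left(-20\right) = \left(324 + 144 + 126 - 84 - 432\right) \left(-20\right) = 78 \left(-20\right) = -1560$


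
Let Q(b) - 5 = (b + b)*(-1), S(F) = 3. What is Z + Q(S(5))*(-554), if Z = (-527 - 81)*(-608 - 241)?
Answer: 516746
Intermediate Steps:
Z = 516192 (Z = -608*(-849) = 516192)
Q(b) = 5 - 2*b (Q(b) = 5 + (b + b)*(-1) = 5 + (2*b)*(-1) = 5 - 2*b)
Z + Q(S(5))*(-554) = 516192 + (5 - 2*3)*(-554) = 516192 + (5 - 6)*(-554) = 516192 - 1*(-554) = 516192 + 554 = 516746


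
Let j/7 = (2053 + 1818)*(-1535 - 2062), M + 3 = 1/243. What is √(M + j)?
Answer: I*√71054107845/27 ≈ 9872.6*I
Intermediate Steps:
M = -728/243 (M = -3 + 1/243 = -728/243 ≈ -2.9959)
j = -97467909 (j = 7*((2053 + 1818)*(-1535 - 2062)) = 7*(3871*(-3597)) = 7*(-13923987) = -97467909)
√(M + j) = √(-728/243 - 97467909) = √(-23684702615/243) = I*√71054107845/27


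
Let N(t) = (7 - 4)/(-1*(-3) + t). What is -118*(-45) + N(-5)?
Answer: 10617/2 ≈ 5308.5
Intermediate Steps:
N(t) = 3/(3 + t)
-118*(-45) + N(-5) = -118*(-45) + 3/(3 - 5) = 5310 + 3/(-2) = 5310 + 3*(-1/2) = 5310 - 3/2 = 10617/2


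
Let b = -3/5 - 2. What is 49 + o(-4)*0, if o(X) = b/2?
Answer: 49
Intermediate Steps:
b = -13/5 (b = -3*1/5 - 2 = -3/5 - 2 = -13/5 ≈ -2.6000)
o(X) = -13/10 (o(X) = -13/5/2 = -13/5*1/2 = -13/10)
49 + o(-4)*0 = 49 - 13/10*0 = 49 + 0 = 49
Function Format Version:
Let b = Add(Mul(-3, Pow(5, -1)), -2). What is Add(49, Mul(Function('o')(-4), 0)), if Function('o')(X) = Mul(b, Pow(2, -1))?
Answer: 49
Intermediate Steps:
b = Rational(-13, 5) (b = Add(Mul(-3, Rational(1, 5)), -2) = Add(Rational(-3, 5), -2) = Rational(-13, 5) ≈ -2.6000)
Function('o')(X) = Rational(-13, 10) (Function('o')(X) = Mul(Rational(-13, 5), Pow(2, -1)) = Mul(Rational(-13, 5), Rational(1, 2)) = Rational(-13, 10))
Add(49, Mul(Function('o')(-4), 0)) = Add(49, Mul(Rational(-13, 10), 0)) = Add(49, 0) = 49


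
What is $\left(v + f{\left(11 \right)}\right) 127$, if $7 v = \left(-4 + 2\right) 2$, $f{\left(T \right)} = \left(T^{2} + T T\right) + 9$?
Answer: $\frac{222631}{7} \approx 31804.0$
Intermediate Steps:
$f{\left(T \right)} = 9 + 2 T^{2}$ ($f{\left(T \right)} = \left(T^{2} + T^{2}\right) + 9 = 2 T^{2} + 9 = 9 + 2 T^{2}$)
$v = - \frac{4}{7}$ ($v = \frac{\left(-4 + 2\right) 2}{7} = \frac{\left(-2\right) 2}{7} = \frac{1}{7} \left(-4\right) = - \frac{4}{7} \approx -0.57143$)
$\left(v + f{\left(11 \right)}\right) 127 = \left(- \frac{4}{7} + \left(9 + 2 \cdot 11^{2}\right)\right) 127 = \left(- \frac{4}{7} + \left(9 + 2 \cdot 121\right)\right) 127 = \left(- \frac{4}{7} + \left(9 + 242\right)\right) 127 = \left(- \frac{4}{7} + 251\right) 127 = \frac{1753}{7} \cdot 127 = \frac{222631}{7}$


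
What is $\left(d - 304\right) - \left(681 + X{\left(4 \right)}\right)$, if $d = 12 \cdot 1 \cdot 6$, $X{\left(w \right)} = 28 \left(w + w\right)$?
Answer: $-1137$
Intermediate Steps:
$X{\left(w \right)} = 56 w$ ($X{\left(w \right)} = 28 \cdot 2 w = 56 w$)
$d = 72$ ($d = 12 \cdot 6 = 72$)
$\left(d - 304\right) - \left(681 + X{\left(4 \right)}\right) = \left(72 - 304\right) - \left(681 + 56 \cdot 4\right) = -232 - 905 = -1137$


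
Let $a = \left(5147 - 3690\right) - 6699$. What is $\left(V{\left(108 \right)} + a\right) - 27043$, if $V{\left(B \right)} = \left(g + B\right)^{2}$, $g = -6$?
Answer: $-21881$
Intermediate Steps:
$a = -5242$ ($a = 1457 - 6699 = -5242$)
$V{\left(B \right)} = \left(-6 + B\right)^{2}$
$\left(V{\left(108 \right)} + a\right) - 27043 = \left(\left(-6 + 108\right)^{2} - 5242\right) - 27043 = \left(102^{2} - 5242\right) - 27043 = \left(10404 - 5242\right) - 27043 = 5162 - 27043 = -21881$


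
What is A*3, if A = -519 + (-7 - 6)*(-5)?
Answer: -1362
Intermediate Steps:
A = -454 (A = -519 - 13*(-5) = -519 + 65 = -454)
A*3 = -454*3 = -1362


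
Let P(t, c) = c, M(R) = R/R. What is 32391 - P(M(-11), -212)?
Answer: 32603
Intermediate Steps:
M(R) = 1
32391 - P(M(-11), -212) = 32391 - 1*(-212) = 32391 + 212 = 32603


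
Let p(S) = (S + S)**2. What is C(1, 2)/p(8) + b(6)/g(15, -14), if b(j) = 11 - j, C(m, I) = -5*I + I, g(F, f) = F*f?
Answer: -37/672 ≈ -0.055060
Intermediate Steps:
C(m, I) = -4*I
p(S) = 4*S**2 (p(S) = (2*S)**2 = 4*S**2)
C(1, 2)/p(8) + b(6)/g(15, -14) = (-4*2)/((4*8**2)) + (11 - 1*6)/((15*(-14))) = -8/(4*64) + (11 - 6)/(-210) = -8/256 + 5*(-1/210) = -8*1/256 - 1/42 = -1/32 - 1/42 = -37/672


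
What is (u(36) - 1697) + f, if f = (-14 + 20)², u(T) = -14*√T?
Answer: -1745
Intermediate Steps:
f = 36 (f = 6² = 36)
(u(36) - 1697) + f = (-14*√36 - 1697) + 36 = (-14*6 - 1697) + 36 = (-84 - 1697) + 36 = -1781 + 36 = -1745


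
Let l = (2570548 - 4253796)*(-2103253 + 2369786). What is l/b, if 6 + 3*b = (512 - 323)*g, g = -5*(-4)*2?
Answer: -224320569592/1259 ≈ -1.7817e+8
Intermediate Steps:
g = 40 (g = 20*2 = 40)
l = -448641139184 (l = -1683248*266533 = -448641139184)
b = 2518 (b = -2 + ((512 - 323)*40)/3 = -2 + (189*40)/3 = -2 + (1/3)*7560 = -2 + 2520 = 2518)
l/b = -448641139184/2518 = -448641139184*1/2518 = -224320569592/1259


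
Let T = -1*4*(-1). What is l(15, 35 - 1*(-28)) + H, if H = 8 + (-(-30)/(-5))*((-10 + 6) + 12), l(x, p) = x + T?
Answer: -21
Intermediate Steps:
T = 4 (T = -4*(-1) = 4)
l(x, p) = 4 + x (l(x, p) = x + 4 = 4 + x)
H = -40 (H = 8 + (-(-30)*(-1)/5)*(-4 + 12) = 8 - 6*1*8 = 8 - 6*8 = 8 - 48 = -40)
l(15, 35 - 1*(-28)) + H = (4 + 15) - 40 = 19 - 40 = -21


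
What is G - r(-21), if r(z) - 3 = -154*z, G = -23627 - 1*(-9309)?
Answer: -17555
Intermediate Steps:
G = -14318 (G = -23627 + 9309 = -14318)
r(z) = 3 - 154*z
G - r(-21) = -14318 - (3 - 154*(-21)) = -14318 - (3 + 3234) = -14318 - 1*3237 = -14318 - 3237 = -17555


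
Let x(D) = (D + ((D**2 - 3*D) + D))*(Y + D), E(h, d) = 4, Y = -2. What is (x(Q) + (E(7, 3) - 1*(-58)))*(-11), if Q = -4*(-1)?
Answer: -946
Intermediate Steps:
Q = 4
x(D) = (-2 + D)*(D**2 - D) (x(D) = (D + ((D**2 - 3*D) + D))*(-2 + D) = (D + (D**2 - 2*D))*(-2 + D) = (D**2 - D)*(-2 + D) = (-2 + D)*(D**2 - D))
(x(Q) + (E(7, 3) - 1*(-58)))*(-11) = (4*(2 + 4**2 - 3*4) + (4 - 1*(-58)))*(-11) = (4*(2 + 16 - 12) + (4 + 58))*(-11) = (4*6 + 62)*(-11) = (24 + 62)*(-11) = 86*(-11) = -946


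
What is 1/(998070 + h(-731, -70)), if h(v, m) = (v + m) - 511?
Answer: 1/996758 ≈ 1.0033e-6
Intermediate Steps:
h(v, m) = -511 + m + v (h(v, m) = (m + v) - 511 = -511 + m + v)
1/(998070 + h(-731, -70)) = 1/(998070 + (-511 - 70 - 731)) = 1/(998070 - 1312) = 1/996758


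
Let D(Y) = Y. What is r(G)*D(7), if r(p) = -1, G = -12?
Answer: -7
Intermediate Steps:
r(G)*D(7) = -1*7 = -7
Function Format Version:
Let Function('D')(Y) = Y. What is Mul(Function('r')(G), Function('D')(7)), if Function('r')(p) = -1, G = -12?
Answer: -7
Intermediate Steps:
Mul(Function('r')(G), Function('D')(7)) = Mul(-1, 7) = -7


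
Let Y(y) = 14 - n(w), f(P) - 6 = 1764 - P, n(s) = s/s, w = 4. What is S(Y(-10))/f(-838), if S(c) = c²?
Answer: 169/2608 ≈ 0.064801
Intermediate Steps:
n(s) = 1
f(P) = 1770 - P (f(P) = 6 + (1764 - P) = 1770 - P)
Y(y) = 13 (Y(y) = 14 - 1*1 = 14 - 1 = 13)
S(Y(-10))/f(-838) = 13²/(1770 - 1*(-838)) = 169/(1770 + 838) = 169/2608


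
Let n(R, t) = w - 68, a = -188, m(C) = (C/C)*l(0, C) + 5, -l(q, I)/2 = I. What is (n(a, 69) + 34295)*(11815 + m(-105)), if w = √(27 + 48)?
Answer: 411750810 + 60150*√3 ≈ 4.1185e+8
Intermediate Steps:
l(q, I) = -2*I
w = 5*√3 (w = √75 = 5*√3 ≈ 8.6602)
m(C) = 5 - 2*C (m(C) = (C/C)*(-2*C) + 5 = 1*(-2*C) + 5 = -2*C + 5 = 5 - 2*C)
n(R, t) = -68 + 5*√3 (n(R, t) = 5*√3 - 68 = -68 + 5*√3)
(n(a, 69) + 34295)*(11815 + m(-105)) = ((-68 + 5*√3) + 34295)*(11815 + (5 - 2*(-105))) = (34227 + 5*√3)*(11815 + (5 + 210)) = (34227 + 5*√3)*(11815 + 215) = (34227 + 5*√3)*12030 = 411750810 + 60150*√3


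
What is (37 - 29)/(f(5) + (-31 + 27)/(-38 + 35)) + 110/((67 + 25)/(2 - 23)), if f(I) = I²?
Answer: -90141/3634 ≈ -24.805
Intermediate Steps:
(37 - 29)/(f(5) + (-31 + 27)/(-38 + 35)) + 110/((67 + 25)/(2 - 23)) = (37 - 29)/(5² + (-31 + 27)/(-38 + 35)) + 110/((67 + 25)/(2 - 23)) = 8/(25 - 4/(-3)) + 110/(92/(-21)) = 8/(25 - 4*(-⅓)) + 110/(92*(-1/21)) = 8/(25 + 4/3) + 110/(-92/21) = 8/(79/3) - 21/92*110 = 8*(3/79) - 1155/46 = 24/79 - 1155/46 = -90141/3634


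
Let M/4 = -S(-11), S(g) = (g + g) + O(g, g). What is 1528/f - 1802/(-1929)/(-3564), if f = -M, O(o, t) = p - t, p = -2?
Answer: -1313128309/44687214 ≈ -29.385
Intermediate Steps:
O(o, t) = -2 - t
S(g) = -2 + g (S(g) = (g + g) + (-2 - g) = 2*g + (-2 - g) = -2 + g)
M = 52 (M = 4*(-(-2 - 11)) = 4*(-1*(-13)) = 4*13 = 52)
f = -52 (f = -1*52 = -52)
1528/f - 1802/(-1929)/(-3564) = 1528/(-52) - 1802/(-1929)/(-3564) = 1528*(-1/52) - 1802*(-1/1929)*(-1/3564) = -382/13 + (1802/1929)*(-1/3564) = -382/13 - 901/3437478 = -1313128309/44687214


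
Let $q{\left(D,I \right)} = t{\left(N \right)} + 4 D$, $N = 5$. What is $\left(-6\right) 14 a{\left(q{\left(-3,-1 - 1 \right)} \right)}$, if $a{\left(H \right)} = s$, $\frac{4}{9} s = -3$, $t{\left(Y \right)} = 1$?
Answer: $567$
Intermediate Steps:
$q{\left(D,I \right)} = 1 + 4 D$
$s = - \frac{27}{4}$ ($s = \frac{9}{4} \left(-3\right) = - \frac{27}{4} \approx -6.75$)
$a{\left(H \right)} = - \frac{27}{4}$
$\left(-6\right) 14 a{\left(q{\left(-3,-1 - 1 \right)} \right)} = \left(-6\right) 14 \left(- \frac{27}{4}\right) = \left(-84\right) \left(- \frac{27}{4}\right) = 567$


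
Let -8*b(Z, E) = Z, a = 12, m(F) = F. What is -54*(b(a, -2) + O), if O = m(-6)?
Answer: 405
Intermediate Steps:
O = -6
b(Z, E) = -Z/8
-54*(b(a, -2) + O) = -54*(-⅛*12 - 6) = -54*(-3/2 - 6) = -54*(-15/2) = 405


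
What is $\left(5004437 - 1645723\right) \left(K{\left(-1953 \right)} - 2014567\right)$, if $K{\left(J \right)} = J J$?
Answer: $6044482780388$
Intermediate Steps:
$K{\left(J \right)} = J^{2}$
$\left(5004437 - 1645723\right) \left(K{\left(-1953 \right)} - 2014567\right) = \left(5004437 - 1645723\right) \left(\left(-1953\right)^{2} - 2014567\right) = 3358714 \left(3814209 - 2014567\right) = 3358714 \cdot 1799642 = 6044482780388$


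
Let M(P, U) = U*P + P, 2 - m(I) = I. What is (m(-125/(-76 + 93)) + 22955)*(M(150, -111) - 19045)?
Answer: -13876554730/17 ≈ -8.1627e+8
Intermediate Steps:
m(I) = 2 - I
M(P, U) = P + P*U (M(P, U) = P*U + P = P + P*U)
(m(-125/(-76 + 93)) + 22955)*(M(150, -111) - 19045) = ((2 - (-125)/(-76 + 93)) + 22955)*(150*(1 - 111) - 19045) = ((2 - (-125)/17) + 22955)*(150*(-110) - 19045) = ((2 - (-125)/17) + 22955)*(-16500 - 19045) = ((2 - 1*(-125/17)) + 22955)*(-35545) = ((2 + 125/17) + 22955)*(-35545) = (159/17 + 22955)*(-35545) = (390394/17)*(-35545) = -13876554730/17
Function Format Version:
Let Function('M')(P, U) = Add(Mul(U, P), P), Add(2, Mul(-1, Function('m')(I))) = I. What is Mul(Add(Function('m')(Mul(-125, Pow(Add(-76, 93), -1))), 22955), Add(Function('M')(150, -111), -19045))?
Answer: Rational(-13876554730, 17) ≈ -8.1627e+8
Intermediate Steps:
Function('m')(I) = Add(2, Mul(-1, I))
Function('M')(P, U) = Add(P, Mul(P, U)) (Function('M')(P, U) = Add(Mul(P, U), P) = Add(P, Mul(P, U)))
Mul(Add(Function('m')(Mul(-125, Pow(Add(-76, 93), -1))), 22955), Add(Function('M')(150, -111), -19045)) = Mul(Add(Add(2, Mul(-1, Mul(-125, Pow(Add(-76, 93), -1)))), 22955), Add(Mul(150, Add(1, -111)), -19045)) = Mul(Add(Add(2, Mul(-1, Mul(-125, Pow(17, -1)))), 22955), Add(Mul(150, -110), -19045)) = Mul(Add(Add(2, Mul(-1, Mul(-125, Rational(1, 17)))), 22955), Add(-16500, -19045)) = Mul(Add(Add(2, Mul(-1, Rational(-125, 17))), 22955), -35545) = Mul(Add(Add(2, Rational(125, 17)), 22955), -35545) = Mul(Add(Rational(159, 17), 22955), -35545) = Mul(Rational(390394, 17), -35545) = Rational(-13876554730, 17)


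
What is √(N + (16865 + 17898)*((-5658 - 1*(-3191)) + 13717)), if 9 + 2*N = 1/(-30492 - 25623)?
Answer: 2*√34207804350348505/18705 ≈ 19776.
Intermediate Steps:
N = -252518/56115 (N = -9/2 + 1/(2*(-30492 - 25623)) = -9/2 + (½)/(-56115) = -9/2 + (½)*(-1/56115) = -9/2 - 1/112230 = -252518/56115 ≈ -4.5000)
√(N + (16865 + 17898)*((-5658 - 1*(-3191)) + 13717)) = √(-252518/56115 + (16865 + 17898)*((-5658 - 1*(-3191)) + 13717)) = √(-252518/56115 + 34763*((-5658 + 3191) + 13717)) = √(-252518/56115 + 34763*(-2467 + 13717)) = √(-252518/56115 + 34763*11250) = √(-252518/56115 + 391083750) = √(21945664378732/56115) = 2*√34207804350348505/18705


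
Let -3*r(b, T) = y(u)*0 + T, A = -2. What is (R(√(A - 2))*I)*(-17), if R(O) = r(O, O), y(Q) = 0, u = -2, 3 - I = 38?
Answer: -1190*I/3 ≈ -396.67*I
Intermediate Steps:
I = -35 (I = 3 - 1*38 = 3 - 38 = -35)
r(b, T) = -T/3 (r(b, T) = -(0*0 + T)/3 = -(0 + T)/3 = -T/3)
R(O) = -O/3
(R(√(A - 2))*I)*(-17) = (-√(-2 - 2)/3*(-35))*(-17) = (-2*I/3*(-35))*(-17) = (70*I/3)*(-17) = -1190*I/3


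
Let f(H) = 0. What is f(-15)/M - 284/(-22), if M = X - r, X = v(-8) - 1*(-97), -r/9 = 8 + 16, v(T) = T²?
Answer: 142/11 ≈ 12.909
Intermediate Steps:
r = -216 (r = -9*(8 + 16) = -9*24 = -216)
X = 161 (X = (-8)² - 1*(-97) = 64 + 97 = 161)
M = 377 (M = 161 - 1*(-216) = 161 + 216 = 377)
f(-15)/M - 284/(-22) = 0/377 - 284/(-22) = 0*(1/377) - 284*(-1/22) = 0 + 142/11 = 142/11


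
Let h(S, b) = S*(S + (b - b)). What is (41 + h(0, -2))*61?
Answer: 2501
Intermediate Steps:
h(S, b) = S**2 (h(S, b) = S*(S + 0) = S*S = S**2)
(41 + h(0, -2))*61 = (41 + 0**2)*61 = (41 + 0)*61 = 41*61 = 2501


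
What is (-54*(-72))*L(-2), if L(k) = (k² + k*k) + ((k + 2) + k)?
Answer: 23328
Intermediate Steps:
L(k) = 2 + 2*k + 2*k² (L(k) = (k² + k²) + ((2 + k) + k) = 2*k² + (2 + 2*k) = 2 + 2*k + 2*k²)
(-54*(-72))*L(-2) = (-54*(-72))*(2 + 2*(-2) + 2*(-2)²) = 3888*(2 - 4 + 2*4) = 3888*(2 - 4 + 8) = 3888*6 = 23328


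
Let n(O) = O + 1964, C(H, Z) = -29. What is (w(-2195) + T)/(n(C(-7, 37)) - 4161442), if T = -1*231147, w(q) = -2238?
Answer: 233385/4159507 ≈ 0.056109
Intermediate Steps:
T = -231147
n(O) = 1964 + O
(w(-2195) + T)/(n(C(-7, 37)) - 4161442) = (-2238 - 231147)/((1964 - 29) - 4161442) = -233385/(1935 - 4161442) = -233385/(-4159507) = -233385*(-1/4159507) = 233385/4159507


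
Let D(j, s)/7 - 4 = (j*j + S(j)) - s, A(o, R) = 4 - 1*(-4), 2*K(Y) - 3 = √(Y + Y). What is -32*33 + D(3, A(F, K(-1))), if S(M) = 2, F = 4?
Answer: -1007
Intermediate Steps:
K(Y) = 3/2 + √2*√Y/2 (K(Y) = 3/2 + √(Y + Y)/2 = 3/2 + √(2*Y)/2 = 3/2 + (√2*√Y)/2 = 3/2 + √2*√Y/2)
A(o, R) = 8 (A(o, R) = 4 + 4 = 8)
D(j, s) = 42 - 7*s + 7*j² (D(j, s) = 28 + 7*((j*j + 2) - s) = 28 + 7*((j² + 2) - s) = 28 + 7*((2 + j²) - s) = 28 + 7*(2 + j² - s) = 28 + (14 - 7*s + 7*j²) = 42 - 7*s + 7*j²)
-32*33 + D(3, A(F, K(-1))) = -32*33 + (42 - 7*8 + 7*3²) = -1056 + (42 - 56 + 7*9) = -1056 + (42 - 56 + 63) = -1056 + 49 = -1007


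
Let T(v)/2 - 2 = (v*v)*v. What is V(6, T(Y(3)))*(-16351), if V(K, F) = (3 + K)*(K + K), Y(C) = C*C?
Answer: -1765908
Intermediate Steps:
Y(C) = C²
T(v) = 4 + 2*v³ (T(v) = 4 + 2*((v*v)*v) = 4 + 2*(v²*v) = 4 + 2*v³)
V(K, F) = 2*K*(3 + K) (V(K, F) = (3 + K)*(2*K) = 2*K*(3 + K))
V(6, T(Y(3)))*(-16351) = (2*6*(3 + 6))*(-16351) = (2*6*9)*(-16351) = 108*(-16351) = -1765908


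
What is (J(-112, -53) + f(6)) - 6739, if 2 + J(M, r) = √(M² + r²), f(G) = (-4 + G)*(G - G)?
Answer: -6741 + √15353 ≈ -6617.1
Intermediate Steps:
f(G) = 0 (f(G) = (-4 + G)*0 = 0)
J(M, r) = -2 + √(M² + r²)
(J(-112, -53) + f(6)) - 6739 = ((-2 + √((-112)² + (-53)²)) + 0) - 6739 = ((-2 + √(12544 + 2809)) + 0) - 6739 = ((-2 + √15353) + 0) - 6739 = (-2 + √15353) - 6739 = -6741 + √15353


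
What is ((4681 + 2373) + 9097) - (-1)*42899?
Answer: 59050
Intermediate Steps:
((4681 + 2373) + 9097) - (-1)*42899 = (7054 + 9097) - 1*(-42899) = 16151 + 42899 = 59050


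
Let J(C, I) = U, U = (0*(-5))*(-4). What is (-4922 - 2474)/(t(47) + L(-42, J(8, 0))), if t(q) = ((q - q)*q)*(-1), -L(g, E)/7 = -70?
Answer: -3698/245 ≈ -15.094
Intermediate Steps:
U = 0 (U = 0*(-4) = 0)
J(C, I) = 0
L(g, E) = 490 (L(g, E) = -7*(-70) = 490)
t(q) = 0 (t(q) = (0*q)*(-1) = 0*(-1) = 0)
(-4922 - 2474)/(t(47) + L(-42, J(8, 0))) = (-4922 - 2474)/(0 + 490) = -7396/490 = -7396*1/490 = -3698/245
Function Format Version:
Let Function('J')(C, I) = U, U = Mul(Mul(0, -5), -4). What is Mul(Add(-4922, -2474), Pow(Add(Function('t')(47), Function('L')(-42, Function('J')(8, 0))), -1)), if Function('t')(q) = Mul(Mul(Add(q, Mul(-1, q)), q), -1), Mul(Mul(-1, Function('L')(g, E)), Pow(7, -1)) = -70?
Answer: Rational(-3698, 245) ≈ -15.094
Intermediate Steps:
U = 0 (U = Mul(0, -4) = 0)
Function('J')(C, I) = 0
Function('L')(g, E) = 490 (Function('L')(g, E) = Mul(-7, -70) = 490)
Function('t')(q) = 0 (Function('t')(q) = Mul(Mul(0, q), -1) = Mul(0, -1) = 0)
Mul(Add(-4922, -2474), Pow(Add(Function('t')(47), Function('L')(-42, Function('J')(8, 0))), -1)) = Mul(Add(-4922, -2474), Pow(Add(0, 490), -1)) = Mul(-7396, Pow(490, -1)) = Mul(-7396, Rational(1, 490)) = Rational(-3698, 245)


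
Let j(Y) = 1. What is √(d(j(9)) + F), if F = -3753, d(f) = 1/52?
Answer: I*√2537015/26 ≈ 61.262*I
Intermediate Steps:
d(f) = 1/52
√(d(j(9)) + F) = √(1/52 - 3753) = √(-195155/52) = I*√2537015/26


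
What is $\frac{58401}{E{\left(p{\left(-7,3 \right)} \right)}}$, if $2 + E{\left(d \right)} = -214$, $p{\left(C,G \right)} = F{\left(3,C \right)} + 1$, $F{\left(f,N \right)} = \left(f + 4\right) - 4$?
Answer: $- \frac{2163}{8} \approx -270.38$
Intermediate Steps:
$F{\left(f,N \right)} = f$ ($F{\left(f,N \right)} = \left(4 + f\right) - 4 = f$)
$p{\left(C,G \right)} = 4$ ($p{\left(C,G \right)} = 3 + 1 = 4$)
$E{\left(d \right)} = -216$ ($E{\left(d \right)} = -2 - 214 = -216$)
$\frac{58401}{E{\left(p{\left(-7,3 \right)} \right)}} = \frac{58401}{-216} = 58401 \left(- \frac{1}{216}\right) = - \frac{2163}{8}$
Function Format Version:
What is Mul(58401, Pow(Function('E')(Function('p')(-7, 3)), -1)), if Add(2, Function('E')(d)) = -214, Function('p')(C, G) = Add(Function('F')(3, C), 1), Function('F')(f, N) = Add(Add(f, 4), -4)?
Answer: Rational(-2163, 8) ≈ -270.38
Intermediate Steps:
Function('F')(f, N) = f (Function('F')(f, N) = Add(Add(4, f), -4) = f)
Function('p')(C, G) = 4 (Function('p')(C, G) = Add(3, 1) = 4)
Function('E')(d) = -216 (Function('E')(d) = Add(-2, -214) = -216)
Mul(58401, Pow(Function('E')(Function('p')(-7, 3)), -1)) = Mul(58401, Pow(-216, -1)) = Mul(58401, Rational(-1, 216)) = Rational(-2163, 8)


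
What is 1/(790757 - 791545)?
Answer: -1/788 ≈ -0.0012690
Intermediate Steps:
1/(790757 - 791545) = 1/(-788) = -1/788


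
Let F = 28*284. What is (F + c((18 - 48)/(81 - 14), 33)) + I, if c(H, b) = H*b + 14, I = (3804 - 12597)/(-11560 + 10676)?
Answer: 471524219/59228 ≈ 7961.2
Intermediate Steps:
F = 7952
I = 8793/884 (I = -8793/(-884) = -8793*(-1/884) = 8793/884 ≈ 9.9468)
c(H, b) = 14 + H*b
(F + c((18 - 48)/(81 - 14), 33)) + I = (7952 + (14 + ((18 - 48)/(81 - 14))*33)) + 8793/884 = (7952 + (14 - 30/67*33)) + 8793/884 = (7952 + (14 - 990/67)) + 8793/884 = (7952 - 52/67) + 8793/884 = 532732/67 + 8793/884 = 471524219/59228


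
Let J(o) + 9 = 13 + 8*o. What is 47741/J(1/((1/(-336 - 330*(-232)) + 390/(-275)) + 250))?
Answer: 100852295289179/8517937756 ≈ 11840.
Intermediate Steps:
J(o) = 4 + 8*o (J(o) = -9 + (13 + 8*o) = 4 + 8*o)
47741/J(1/((1/(-336 - 330*(-232)) + 390/(-275)) + 250)) = 47741/(4 + 8/((1/(-336 - 330*(-232)) + 390/(-275)) + 250)) = 47741/(4 + 8/((-1/232/(-666) + 390*(-1/275)) + 250)) = 47741/(4 + 8/((-1/666*(-1/232) - 78/55) + 250)) = 47741/(4 + 8/((1/154512 - 78/55) + 250)) = 47741/(4 + 8/(-12051881/8498160 + 250)) = 47741/(4 + 8/(2112488119/8498160)) = 47741/(4 + 8*(8498160/2112488119)) = 47741/(4 + 67985280/2112488119) = 47741/(8517937756/2112488119) = 47741*(2112488119/8517937756) = 100852295289179/8517937756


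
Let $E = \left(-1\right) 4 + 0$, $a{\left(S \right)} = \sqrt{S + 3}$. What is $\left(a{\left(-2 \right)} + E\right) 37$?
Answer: $-111$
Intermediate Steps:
$a{\left(S \right)} = \sqrt{3 + S}$
$E = -4$ ($E = -4 + 0 = -4$)
$\left(a{\left(-2 \right)} + E\right) 37 = \left(\sqrt{3 - 2} - 4\right) 37 = \left(\sqrt{1} - 4\right) 37 = \left(1 - 4\right) 37 = \left(-3\right) 37 = -111$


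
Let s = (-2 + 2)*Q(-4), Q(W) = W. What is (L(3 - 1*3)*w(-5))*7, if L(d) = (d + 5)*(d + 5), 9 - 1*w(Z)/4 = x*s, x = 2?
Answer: 6300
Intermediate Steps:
s = 0 (s = (-2 + 2)*(-4) = 0*(-4) = 0)
w(Z) = 36 (w(Z) = 36 - 8*0 = 36 - 4*0 = 36 + 0 = 36)
L(d) = (5 + d)**2 (L(d) = (5 + d)*(5 + d) = (5 + d)**2)
(L(3 - 1*3)*w(-5))*7 = ((5 + (3 - 1*3))**2*36)*7 = ((5 + (3 - 3))**2*36)*7 = ((5 + 0)**2*36)*7 = (5**2*36)*7 = (25*36)*7 = 900*7 = 6300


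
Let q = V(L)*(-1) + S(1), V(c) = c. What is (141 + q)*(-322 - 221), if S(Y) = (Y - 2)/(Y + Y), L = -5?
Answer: -158013/2 ≈ -79007.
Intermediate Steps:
S(Y) = (-2 + Y)/(2*Y) (S(Y) = (-2 + Y)/((2*Y)) = (1/(2*Y))*(-2 + Y) = (-2 + Y)/(2*Y))
q = 9/2 (q = -5*(-1) + (½)*(-2 + 1)/1 = 5 + (½)*1*(-1) = 5 - ½ = 9/2 ≈ 4.5000)
(141 + q)*(-322 - 221) = (141 + 9/2)*(-322 - 221) = (291/2)*(-543) = -158013/2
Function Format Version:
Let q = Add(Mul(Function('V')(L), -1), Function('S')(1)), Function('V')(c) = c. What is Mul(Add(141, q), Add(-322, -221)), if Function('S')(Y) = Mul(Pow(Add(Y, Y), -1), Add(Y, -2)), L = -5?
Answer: Rational(-158013, 2) ≈ -79007.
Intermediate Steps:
Function('S')(Y) = Mul(Rational(1, 2), Pow(Y, -1), Add(-2, Y)) (Function('S')(Y) = Mul(Pow(Mul(2, Y), -1), Add(-2, Y)) = Mul(Mul(Rational(1, 2), Pow(Y, -1)), Add(-2, Y)) = Mul(Rational(1, 2), Pow(Y, -1), Add(-2, Y)))
q = Rational(9, 2) (q = Add(Mul(-5, -1), Mul(Rational(1, 2), Pow(1, -1), Add(-2, 1))) = Add(5, Mul(Rational(1, 2), 1, -1)) = Add(5, Rational(-1, 2)) = Rational(9, 2) ≈ 4.5000)
Mul(Add(141, q), Add(-322, -221)) = Mul(Add(141, Rational(9, 2)), Add(-322, -221)) = Mul(Rational(291, 2), -543) = Rational(-158013, 2)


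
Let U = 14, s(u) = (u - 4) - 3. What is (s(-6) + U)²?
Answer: 1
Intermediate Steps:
s(u) = -7 + u (s(u) = (-4 + u) - 3 = -7 + u)
(s(-6) + U)² = ((-7 - 6) + 14)² = (-13 + 14)² = 1² = 1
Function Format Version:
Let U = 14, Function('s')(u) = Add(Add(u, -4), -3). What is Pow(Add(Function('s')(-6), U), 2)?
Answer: 1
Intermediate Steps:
Function('s')(u) = Add(-7, u) (Function('s')(u) = Add(Add(-4, u), -3) = Add(-7, u))
Pow(Add(Function('s')(-6), U), 2) = Pow(Add(Add(-7, -6), 14), 2) = Pow(Add(-13, 14), 2) = Pow(1, 2) = 1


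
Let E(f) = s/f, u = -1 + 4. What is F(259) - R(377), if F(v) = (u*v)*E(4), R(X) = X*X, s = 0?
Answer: -142129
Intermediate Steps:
u = 3
E(f) = 0 (E(f) = 0/f = 0)
R(X) = X²
F(v) = 0 (F(v) = (3*v)*0 = 0)
F(259) - R(377) = 0 - 1*377² = 0 - 1*142129 = 0 - 142129 = -142129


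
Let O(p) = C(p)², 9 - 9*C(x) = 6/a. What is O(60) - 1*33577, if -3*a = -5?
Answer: -839416/25 ≈ -33577.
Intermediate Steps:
a = 5/3 (a = -⅓*(-5) = 5/3 ≈ 1.6667)
C(x) = ⅗ (C(x) = 1 - 2/(3*5/3) = 1 - 2*3/(3*5) = 1 - ⅑*18/5 = 1 - ⅖ = ⅗)
O(p) = 9/25 (O(p) = (⅗)² = 9/25)
O(60) - 1*33577 = 9/25 - 1*33577 = 9/25 - 33577 = -839416/25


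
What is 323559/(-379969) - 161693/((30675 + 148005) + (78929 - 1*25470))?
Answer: -136548990218/88205623691 ≈ -1.5481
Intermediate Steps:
323559/(-379969) - 161693/((30675 + 148005) + (78929 - 1*25470)) = 323559*(-1/379969) - 161693/(178680 + (78929 - 25470)) = -323559/379969 - 161693/(178680 + 53459) = -323559/379969 - 161693/232139 = -136548990218/88205623691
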